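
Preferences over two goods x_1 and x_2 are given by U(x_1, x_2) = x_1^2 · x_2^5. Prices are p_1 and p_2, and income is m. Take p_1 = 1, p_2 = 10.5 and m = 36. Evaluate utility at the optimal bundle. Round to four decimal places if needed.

V = 9319.5457

The MRS is (2/5)·x_2/x_1. Set MRS = p_1/p_2.
Rearranging, p_2·x_2 = (5/2)·p_1·x_1. Substituting into the budget gives p_1·x_1·(1 + (5/2)) = m.
Demand: x_1*(p_1,p_2,m) = 2/7·m/p_1 and x_2* = 5/7·m/p_2.
At p_1=1, p_2=10.5, m=36: x_1* = 2/7·36/1 = 10.2857, x_2* = 2.449.
Utility at the optimum: U(10.2857, 2.449) = 9319.5457.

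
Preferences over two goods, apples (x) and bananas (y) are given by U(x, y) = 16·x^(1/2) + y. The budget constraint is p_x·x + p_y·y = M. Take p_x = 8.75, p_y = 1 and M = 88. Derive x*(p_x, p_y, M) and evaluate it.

x* = 0.8359

Utility is quasi-linear in y; the FOC for x is 8/√x = p_x/p_y.
Thus x* = (8·p_y/p_x)² — independent of M — with the rest of income spent on y.
Plugging in: x* = (8·1/8.75)² = 0.8359.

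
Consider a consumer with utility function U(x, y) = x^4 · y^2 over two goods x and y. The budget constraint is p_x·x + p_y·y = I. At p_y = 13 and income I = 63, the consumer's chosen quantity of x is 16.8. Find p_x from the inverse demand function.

p_x = 2.5

MU_x/MU_y = (4·y)/(2·x); tangency sets this equal to p_x/p_y.
Rearranging, p_y·y = (1/2)·p_x·x. Substituting into the budget gives p_x·x·(1 + (1/2)) = I.
Demand: x*(p_x,p_y,I) = 2/3·I/p_x and y* = 1/3·I/p_y.
Set x* = 16.8 in the demand function and solve for p_x: p_x = 2.5.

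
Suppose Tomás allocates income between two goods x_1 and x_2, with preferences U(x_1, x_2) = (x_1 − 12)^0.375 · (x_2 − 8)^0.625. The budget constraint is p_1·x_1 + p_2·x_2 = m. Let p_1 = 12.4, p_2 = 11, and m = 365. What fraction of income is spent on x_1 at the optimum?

MRS = (3/5)·(x_2−8)/(x_1−12). Tangency with p_1/p_2 gives x_2−8 = (5/3)·(p_1/p_2)·(x_1−12).
Substituting into the budget: x_1* = 12 + 0.375·(m − 12·p_1 − 8·p_2)/p_1, and x_2* = 8 + 0.625·(…)/p_2.
Discretionary income = 365 − 12·12.4 − 8·11 = 128.2; x_1* = 12 + 0.375·128.2/12.4 = 15.877; x_2* = 8 + 0.625·128.2/11 = 15.2841.
Expenditure on x_1: 12.4·15.877 = 196.875; share = 0.5394.

share on x_1 = 0.5394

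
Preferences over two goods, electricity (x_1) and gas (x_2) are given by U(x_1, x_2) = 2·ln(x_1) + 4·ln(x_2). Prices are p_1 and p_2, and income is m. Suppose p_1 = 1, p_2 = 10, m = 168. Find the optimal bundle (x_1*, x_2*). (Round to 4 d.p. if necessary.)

x_1* = 56, x_2* = 11.2

MU_x_1/MU_x_2 = (2·x_2)/(4·x_1); tangency sets this equal to p_1/p_2.
So 2·p_2·x_2 = 4·p_1·x_1; combined with the budget, a share 1/3 of income goes to x_1.
Demand: x_1*(p_1,p_2,m) = 1/3·m/p_1 and x_2* = 2/3·m/p_2.
At p_1=1, p_2=10, m=168: x_1* = 1/3·168/1 = 56, x_2* = 11.2.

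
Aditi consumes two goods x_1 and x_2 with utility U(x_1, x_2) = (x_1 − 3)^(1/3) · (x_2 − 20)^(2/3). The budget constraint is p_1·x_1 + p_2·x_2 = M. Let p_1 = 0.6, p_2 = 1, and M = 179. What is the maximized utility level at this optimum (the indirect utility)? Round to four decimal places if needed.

V = 98.6206

Discretionary income = 179 − 3·0.6 − 20·1 = 157.2; x_1* = 3 + 1/3·157.2/0.6 = 90.3333; x_2* = 20 + 2/3·157.2/1 = 124.8.
Utility at the optimum: U(90.3333, 124.8) = 98.6206.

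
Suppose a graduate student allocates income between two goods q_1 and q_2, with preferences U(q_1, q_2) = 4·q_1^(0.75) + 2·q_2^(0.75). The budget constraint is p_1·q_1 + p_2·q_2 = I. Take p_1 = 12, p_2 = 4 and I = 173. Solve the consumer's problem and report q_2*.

MU_q_1 ∝ 4·q_1^(-0.25), MU_q_2 ∝ 2·q_2^(-0.25), so MRS = 2·(q_2/q_1)^(0.25) = p_1/p_2.
Solve for the ratio: q_2/q_1 = [(1/2)·p_1/p_2]^(4).
Substitute q_2 = (q_2/q_1)·q_1 into the budget: q_1* = I/(p_1 + p_2·(q_2/q_1)).
Numerically q_2/q_1 = 5.0625, so q_1* = 173/(12 + 4·5.0625) = 5.3643 and q_2* = 5.0625·5.3643 = 27.157.

q_2* = 27.157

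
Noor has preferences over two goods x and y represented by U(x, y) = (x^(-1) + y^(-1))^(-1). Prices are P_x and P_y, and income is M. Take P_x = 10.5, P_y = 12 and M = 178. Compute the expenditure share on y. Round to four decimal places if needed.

share on y = 0.5167

MRS = MU_x/MU_y = (y/x)^(2). Set equal to P_x/P_y.
Hence y/x = (P_x/P_y)^(1/(2)), i.e. raised to the 0.5 power.
With the ratio pinned down, the budget gives x* = M/(P_x + P_y·(y/x)) and y* = (y/x)·x*.
Numerically y/x = 0.935414, so x* = 178/(10.5 + 12·0.935414) = 8.1933 and y* = 0.935414·8.1933 = 7.6642.
Expenditure on y: 12·7.6642 = 91.97; share = 0.5167.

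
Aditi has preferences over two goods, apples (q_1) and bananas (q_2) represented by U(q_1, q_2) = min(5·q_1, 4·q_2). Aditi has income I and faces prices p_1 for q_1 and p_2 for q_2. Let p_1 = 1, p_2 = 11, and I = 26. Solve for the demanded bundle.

With perfect complements, no substitution: consume in ratio q_1:q_2 = 4:5.
Budget: p_1·q_1 + p_2·(5/4)·q_1 = I, so (4·p_1 + 5·p_2)·q_1 = 4·I.
Demand: q_1*(p_1,p_2,I) = 4·I/(4·p_1 + 5·p_2), q_2* = 5·I/(4·p_1 + 5·p_2).
Here 4·1 + 5·11 = 59, giving q_1* = 1.7627 and q_2* = 2.2034.

q_1* = 1.7627, q_2* = 2.2034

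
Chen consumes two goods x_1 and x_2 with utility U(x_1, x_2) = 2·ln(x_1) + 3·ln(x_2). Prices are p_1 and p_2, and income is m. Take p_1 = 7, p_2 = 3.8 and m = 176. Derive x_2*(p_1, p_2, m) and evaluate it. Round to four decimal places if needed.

x_2* = 27.7895

At p_1=7, p_2=3.8, m=176: x_2* = 0.6·176/3.8 = 27.7895.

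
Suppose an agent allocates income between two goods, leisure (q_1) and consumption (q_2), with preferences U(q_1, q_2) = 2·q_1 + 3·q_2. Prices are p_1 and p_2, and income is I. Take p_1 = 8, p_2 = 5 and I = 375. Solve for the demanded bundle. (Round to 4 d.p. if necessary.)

Linear utility — the consumer picks whichever good has higher MU/price: 2/8 = 0.25 vs 3/5 = 0.6.
q_2 gives more utility per dollar, so spend all income on q_2: q_2* = I/p_2, q_1* = 0.
Numerically: q_1* = 0, q_2* = 75.

q_1* = 0, q_2* = 75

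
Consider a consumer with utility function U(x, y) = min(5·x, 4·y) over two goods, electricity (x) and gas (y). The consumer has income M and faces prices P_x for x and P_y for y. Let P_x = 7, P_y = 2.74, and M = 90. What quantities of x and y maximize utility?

x* = 8.6331, y* = 10.7914

With perfect complements, no substitution: consume in ratio x:y = 4:5.
Budget: P_x·x + P_y·(5/4)·x = M, so (4·P_x + 5·P_y)·x = 4·M.
Demand: x*(P_x,P_y,M) = 4·M/(4·P_x + 5·P_y), y* = 5·M/(4·P_x + 5·P_y).
Here 4·7 + 5·2.74 = 41.7, giving x* = 8.6331 and y* = 10.7914.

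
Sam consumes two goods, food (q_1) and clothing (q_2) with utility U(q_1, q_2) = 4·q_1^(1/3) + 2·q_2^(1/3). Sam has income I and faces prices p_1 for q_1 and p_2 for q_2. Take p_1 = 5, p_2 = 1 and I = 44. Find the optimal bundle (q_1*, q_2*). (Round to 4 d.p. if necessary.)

From the CES first-order condition, 2·(q_2/q_1)^(2/3) = p_1/p_2.
Solve for the ratio: q_2/q_1 = [(1/2)·p_1/p_2]^(1.5).
Substitute q_2 = (q_2/q_1)·q_1 into the budget: q_1* = I/(p_1 + p_2·(q_2/q_1)).
Numerically q_2/q_1 = 3.952847, so q_1* = 44/(5 + 1·3.952847) = 4.9146 and q_2* = 3.952847·4.9146 = 19.4268.

q_1* = 4.9146, q_2* = 19.4268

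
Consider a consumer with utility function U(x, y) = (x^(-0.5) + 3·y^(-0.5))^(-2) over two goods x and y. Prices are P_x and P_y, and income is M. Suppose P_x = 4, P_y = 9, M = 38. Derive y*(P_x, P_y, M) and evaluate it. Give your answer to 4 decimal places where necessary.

MRS = MU_x/MU_y = (1/3)·(y/x)^(1.5). Set equal to P_x/P_y.
Hence y/x = (3·P_x/P_y)^(1/(1.5)), i.e. raised to the 2/3 power.
With the ratio pinned down, the budget gives x* = M/(P_x + P_y·(y/x)) and y* = (y/x)·x*.
Numerically y/x = 1.211414, so x* = 38/(4 + 9·1.211414) = 2.5499 and y* = 1.211414·2.5499 = 3.0889.

y* = 3.0889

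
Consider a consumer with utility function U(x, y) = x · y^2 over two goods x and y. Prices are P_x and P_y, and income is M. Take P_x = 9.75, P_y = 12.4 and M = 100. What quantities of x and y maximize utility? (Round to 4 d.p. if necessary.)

x* = 3.4188, y* = 5.3763

MU_x/MU_y = (y)/(2·x); tangency sets this equal to P_x/P_y.
So P_y·y = 2·P_x·x; combined with the budget, a share 1/3 of income goes to x.
Demand: x*(P_x,P_y,M) = 1/3·M/P_x and y* = 2/3·M/P_y.
At P_x=9.75, P_y=12.4, M=100: x* = 1/3·100/9.75 = 3.4188, y* = 5.3763.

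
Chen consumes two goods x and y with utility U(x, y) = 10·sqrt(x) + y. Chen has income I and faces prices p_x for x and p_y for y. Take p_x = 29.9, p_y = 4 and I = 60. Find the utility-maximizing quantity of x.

x* = 0.4474

Thus x* = (5·p_y/p_x)² — independent of I — with the rest of income spent on y.
Plugging in: x* = (5·4/29.9)² = 0.4474.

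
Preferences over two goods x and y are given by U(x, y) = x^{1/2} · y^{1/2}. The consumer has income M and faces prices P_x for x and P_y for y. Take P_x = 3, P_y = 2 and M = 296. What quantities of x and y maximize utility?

Tangency: MRS = y/x = P_x/P_y.
So 0.5·P_y·y = 0.5·P_x·x; combined with the budget, a share 0.5 of income goes to x.
Demand: x*(P_x,P_y,M) = 0.5·M/P_x and y* = 0.5·M/P_y.
At P_x=3, P_y=2, M=296: x* = 0.5·296/3 = 49.3333, y* = 74.

x* = 49.3333, y* = 74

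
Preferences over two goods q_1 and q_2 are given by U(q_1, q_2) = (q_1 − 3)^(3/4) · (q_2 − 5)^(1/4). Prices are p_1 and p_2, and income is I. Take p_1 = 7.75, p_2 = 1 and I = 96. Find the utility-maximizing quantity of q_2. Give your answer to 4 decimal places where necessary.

q_2* = 21.9375

Let q_1' = q_1−3, q_2' = q_2−5. MRS = 3·q_2'/q_1' = p_1/p_2.
After buying the subsistence bundle (3, 5), a share 0.75 of the remaining income goes to q_1: q_1* = 3 + 0.75·(I − 3p_1 − 5p_2)/p_1.
Discretionary income = 96 − 3·7.75 − 5·1 = 67.75; q_2* = 5 + 0.25·67.75/1 = 21.9375.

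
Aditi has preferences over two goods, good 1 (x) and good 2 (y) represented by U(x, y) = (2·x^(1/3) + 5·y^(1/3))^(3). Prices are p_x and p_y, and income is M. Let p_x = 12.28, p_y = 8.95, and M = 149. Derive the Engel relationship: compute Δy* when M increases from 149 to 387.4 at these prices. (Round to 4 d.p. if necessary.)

Δy* = 21.9058

Substitute y = (y/x)·x into the budget: x* = M/(p_x + p_y·(y/x)).
Numerically y/x = 6.352914, so x* = 149/(12.28 + 8.95·6.352914) = 2.1551 and y* = 6.352914·2.1551 = 13.6911.
At M' = 387.4: y* = 35.5969. Change: 35.5969 − 13.6911 = 21.9058.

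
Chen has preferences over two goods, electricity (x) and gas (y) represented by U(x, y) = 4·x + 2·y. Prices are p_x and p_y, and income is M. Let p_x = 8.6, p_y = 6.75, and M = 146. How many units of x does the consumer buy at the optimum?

x* = 16.9767

Linear utility — the consumer picks whichever good has higher MU/price: 4/8.6 = 0.4651 vs 2/6.75 = 0.2963.
x gives more utility per dollar, so spend all income on x: x* = M/p_x, y* = 0.
Numerically: x* = 16.9767, y* = 0.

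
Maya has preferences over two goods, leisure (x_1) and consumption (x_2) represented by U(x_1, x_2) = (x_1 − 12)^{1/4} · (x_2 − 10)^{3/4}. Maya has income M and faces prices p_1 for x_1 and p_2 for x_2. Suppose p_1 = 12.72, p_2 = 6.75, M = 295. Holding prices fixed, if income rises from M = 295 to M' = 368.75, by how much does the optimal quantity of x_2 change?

Discretionary income = 295 − 12·12.72 − 10·6.75 = 74.86; x_2* = 10 + 0.75·74.86/6.75 = 18.3178.
At M' = 368.75: x_2* = 26.5122. Change: 26.5122 − 18.3178 = 8.1944.

Δx_2* = 8.1944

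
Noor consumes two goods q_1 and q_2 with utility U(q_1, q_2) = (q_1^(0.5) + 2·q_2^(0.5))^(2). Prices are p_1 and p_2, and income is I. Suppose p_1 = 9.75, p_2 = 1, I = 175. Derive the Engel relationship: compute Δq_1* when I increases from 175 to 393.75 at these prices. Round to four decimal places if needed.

Δq_1* = 0.5609

From the CES first-order condition, (1/2)·(q_2/q_1)^(0.5) = p_1/p_2.
Hence q_2/q_1 = (2·p_1/p_2)^(1/(0.5)), i.e. raised to the 2 power.
Substitute q_2 = (q_2/q_1)·q_1 into the budget: q_1* = I/(p_1 + p_2·(q_2/q_1)).
Numerically q_2/q_1 = 380.25, so q_1* = 175/(9.75 + 1·380.25) = 0.4487.
At I' = 393.75: q_1* = 1.0096. Change: 1.0096 − 0.4487 = 0.5609.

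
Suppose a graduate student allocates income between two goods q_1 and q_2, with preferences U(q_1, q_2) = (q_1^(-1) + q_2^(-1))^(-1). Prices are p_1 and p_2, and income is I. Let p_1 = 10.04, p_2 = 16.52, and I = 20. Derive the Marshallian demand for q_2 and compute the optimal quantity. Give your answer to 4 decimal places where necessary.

q_2* = 0.6803

MU_q_1 ∝ q_1^(-2), MU_q_2 ∝ q_2^(-2), so MRS = (q_2/q_1)^(2) = p_1/p_2.
Solve for the ratio: q_2/q_1 = [p_1/p_2]^(0.5).
Substitute q_2 = (q_2/q_1)·q_1 into the budget: q_1* = I/(p_1 + p_2·(q_2/q_1)).
Numerically q_2/q_1 = 0.779582, so q_1* = 20/(10.04 + 16.52·0.779582) = 0.8727 and q_2* = 0.779582·0.8727 = 0.6803.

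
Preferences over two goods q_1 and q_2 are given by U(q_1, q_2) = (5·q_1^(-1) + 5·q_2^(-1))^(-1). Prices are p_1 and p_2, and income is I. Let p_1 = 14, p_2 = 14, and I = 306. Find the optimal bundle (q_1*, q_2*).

q_1* = 10.9286, q_2* = 10.9286

From the CES first-order condition, (q_2/q_1)^(2) = p_1/p_2.
Hence q_2/q_1 = (p_1/p_2)^(1/(2)), i.e. raised to the 0.5 power.
With the ratio pinned down, the budget gives q_1* = I/(p_1 + p_2·(q_2/q_1)) and q_2* = (q_2/q_1)·q_1*.
Numerically q_2/q_1 = 1, so q_1* = 306/(14 + 14·1) = 10.9286 and q_2* = 1·10.9286 = 10.9286.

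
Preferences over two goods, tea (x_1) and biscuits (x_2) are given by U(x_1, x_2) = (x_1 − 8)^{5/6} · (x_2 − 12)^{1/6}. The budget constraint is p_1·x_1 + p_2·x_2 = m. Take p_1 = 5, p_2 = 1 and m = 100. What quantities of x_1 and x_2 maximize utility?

x_1* = 16, x_2* = 20

Let x_1' = x_1−8, x_2' = x_2−12. MRS = 5·x_2'/x_1' = p_1/p_2.
Substituting into the budget: x_1* = 8 + 5/6·(m − 8·p_1 − 12·p_2)/p_1, and x_2* = 12 + 1/6·(…)/p_2.
Discretionary income = 100 − 8·5 − 12·1 = 48; x_1* = 8 + 5/6·48/5 = 16; x_2* = 12 + 1/6·48/1 = 20.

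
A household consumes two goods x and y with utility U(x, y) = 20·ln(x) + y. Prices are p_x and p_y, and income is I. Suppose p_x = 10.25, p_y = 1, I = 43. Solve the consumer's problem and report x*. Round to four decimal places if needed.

So x*(p_x,p_y) = 20·p_y/p_x, independent of income; and y* = (I − 20·p_y)/p_y.
At the given prices: x* = 20·1/10.25 = 1.9512.

x* = 1.9512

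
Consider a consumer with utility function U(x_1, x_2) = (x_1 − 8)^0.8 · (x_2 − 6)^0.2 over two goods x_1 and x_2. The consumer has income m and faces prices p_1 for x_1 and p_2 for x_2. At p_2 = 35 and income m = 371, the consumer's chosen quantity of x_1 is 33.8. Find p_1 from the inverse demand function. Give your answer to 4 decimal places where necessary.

p_1 = 4

MRS = 4·(x_2−6)/(x_1−8). Tangency with p_1/p_2 gives x_2−6 = (1/4)·(p_1/p_2)·(x_1−8).
After buying the subsistence bundle (8, 6), a share 0.8 of the remaining income goes to x_1: x_1* = 8 + 0.8·(m − 8p_1 − 6p_2)/p_1.
Set x_1* = 33.8 in the demand function and solve for p_1: p_1 = 4.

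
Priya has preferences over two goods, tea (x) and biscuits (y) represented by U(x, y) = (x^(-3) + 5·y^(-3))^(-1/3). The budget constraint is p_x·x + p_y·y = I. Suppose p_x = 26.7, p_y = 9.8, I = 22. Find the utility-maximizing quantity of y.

From the CES first-order condition, (1/5)·(y/x)^(4) = p_x/p_y.
Hence y/x = (5·p_x/p_y)^(1/(4)), i.e. raised to the 0.25 power.
Substitute y = (y/x)·x into the budget: x* = I/(p_x + p_y·(y/x)).
Numerically y/x = 1.921161, so x* = 22/(26.7 + 9.8·1.921161) = 0.4832 and y* = 1.921161·0.4832 = 0.9284.

y* = 0.9284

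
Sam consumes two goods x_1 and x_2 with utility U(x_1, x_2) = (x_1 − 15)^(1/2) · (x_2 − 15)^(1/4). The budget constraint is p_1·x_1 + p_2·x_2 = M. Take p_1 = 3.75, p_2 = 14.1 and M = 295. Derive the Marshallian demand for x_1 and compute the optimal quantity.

Discretionary income = 295 − 15·3.75 − 15·14.1 = 27.25; x_1* = 15 + 2/3·27.25/3.75 = 19.8444.

x_1* = 19.8444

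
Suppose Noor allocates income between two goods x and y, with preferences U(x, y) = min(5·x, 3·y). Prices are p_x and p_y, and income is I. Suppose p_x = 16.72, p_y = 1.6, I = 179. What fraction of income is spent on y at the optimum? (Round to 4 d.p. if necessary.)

share on y = 0.1376

Demand: x*(p_x,p_y,I) = 3·I/(3·p_x + 5·p_y), y* = 5·I/(3·p_x + 5·p_y).
Here 3·16.72 + 5·1.6 = 58.16, giving x* = 9.2331 and y* = 15.3886.
Expenditure on y: 1.6·15.3886 = 24.6217; share = 0.1376.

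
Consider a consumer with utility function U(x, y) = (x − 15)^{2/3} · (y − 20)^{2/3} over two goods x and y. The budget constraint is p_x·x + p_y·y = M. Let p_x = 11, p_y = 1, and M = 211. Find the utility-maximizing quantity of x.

x* = 16.1818

This is Cobb-Douglas in (x−15, y−20): tangency gives 2/3·p_y·(y−20) = 2/3·p_x·(x−15).
After buying the subsistence bundle (15, 20), a share 0.5 of the remaining income goes to x: x* = 15 + 0.5·(M − 15p_x − 20p_y)/p_x.
Discretionary income = 211 − 15·11 − 20·1 = 26; x* = 15 + 0.5·26/11 = 16.1818.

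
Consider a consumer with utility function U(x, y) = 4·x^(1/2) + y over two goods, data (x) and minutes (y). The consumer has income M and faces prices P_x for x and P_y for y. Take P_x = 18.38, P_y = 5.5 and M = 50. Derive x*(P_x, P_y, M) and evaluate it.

Thus x* = (2·P_y/P_x)² — independent of M — with the rest of income spent on y.
Plugging in: x* = (2·5.5/18.38)² = 0.3582.

x* = 0.3582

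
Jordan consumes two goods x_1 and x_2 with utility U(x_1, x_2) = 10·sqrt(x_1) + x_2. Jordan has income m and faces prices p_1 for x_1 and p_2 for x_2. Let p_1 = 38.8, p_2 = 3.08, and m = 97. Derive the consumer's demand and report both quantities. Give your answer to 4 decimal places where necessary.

x_1* = 0.1575, x_2* = 29.509

Set MRS = p_1/p_2: 5·x_1^(−1/2) = p_1/p_2.
Solve: √x_1 = 5·p_2/p_1, so x_1*(p_1,p_2) = (5·p_2/p_1)², and x_2* = (m − p_1·x_1*)/p_2.
Plugging in: x_1* = (5·3.08/38.8)² = 0.1575, x_2* = 29.509.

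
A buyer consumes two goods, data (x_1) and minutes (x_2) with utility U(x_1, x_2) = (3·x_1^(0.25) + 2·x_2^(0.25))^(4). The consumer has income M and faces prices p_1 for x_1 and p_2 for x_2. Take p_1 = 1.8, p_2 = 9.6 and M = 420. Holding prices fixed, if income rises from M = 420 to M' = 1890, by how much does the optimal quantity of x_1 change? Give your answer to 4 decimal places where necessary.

MU_x_1 ∝ 3·x_1^(-0.75), MU_x_2 ∝ 2·x_2^(-0.75), so MRS = (3/2)·(x_2/x_1)^(0.75) = p_1/p_2.
Solve for the ratio: x_2/x_1 = [(2/3)·p_1/p_2]^(4/3).
Substitute x_2 = (x_2/x_1)·x_1 into the budget: x_1* = M/(p_1 + p_2·(x_2/x_1)).
Numerically x_2/x_1 = 0.0625, so x_1* = 420/(1.8 + 9.6·0.0625) = 175.
At M' = 1890: x_1* = 787.5. Change: 787.5 − 175 = 612.5.

Δx_1* = 612.5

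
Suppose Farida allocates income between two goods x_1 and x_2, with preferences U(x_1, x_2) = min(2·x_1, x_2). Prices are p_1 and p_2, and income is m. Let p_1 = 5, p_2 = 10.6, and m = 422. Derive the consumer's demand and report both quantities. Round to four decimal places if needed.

x_1* = 16.1069, x_2* = 32.2137

With perfect complements, no substitution: consume in ratio x_1:x_2 = 1:2.
Budget: p_1·x_1 + p_2·2·x_1 = m, so (p_1 + 2·p_2)·x_1 = m.
Demand: x_1*(p_1,p_2,m) = m/(p_1 + 2·p_2), x_2* = 2·m/(p_1 + 2·p_2).
Here 5 + 2·10.6 = 26.2, giving x_1* = 16.1069 and x_2* = 32.2137.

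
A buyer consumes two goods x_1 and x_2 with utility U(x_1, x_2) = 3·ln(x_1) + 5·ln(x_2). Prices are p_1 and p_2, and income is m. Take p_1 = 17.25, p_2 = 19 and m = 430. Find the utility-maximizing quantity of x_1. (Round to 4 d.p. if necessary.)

Tangency: MRS = (3/5)·x_2/x_1 = p_1/p_2.
So 3·p_2·x_2 = 5·p_1·x_1; combined with the budget, a share 0.375 of income goes to x_1.
Demand: x_1*(p_1,p_2,m) = 0.375·m/p_1 and x_2* = 0.625·m/p_2.
At p_1=17.25, p_2=19, m=430: x_1* = 0.375·430/17.25 = 9.3478.

x_1* = 9.3478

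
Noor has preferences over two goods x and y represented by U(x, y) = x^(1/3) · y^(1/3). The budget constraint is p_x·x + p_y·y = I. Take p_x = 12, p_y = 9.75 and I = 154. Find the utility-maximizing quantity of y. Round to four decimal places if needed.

At p_x=12, p_y=9.75, I=154: y* = 0.5·154/9.75 = 7.8974.

y* = 7.8974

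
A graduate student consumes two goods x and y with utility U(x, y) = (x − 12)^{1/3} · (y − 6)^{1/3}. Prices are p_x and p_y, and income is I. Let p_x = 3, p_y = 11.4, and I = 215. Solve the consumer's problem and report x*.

x* = 30.4333

Substituting into the budget: x* = 12 + 0.5·(I − 12·p_x − 6·p_y)/p_x, and y* = 6 + 0.5·(…)/p_y.
Discretionary income = 215 − 12·3 − 6·11.4 = 110.6; x* = 12 + 0.5·110.6/3 = 30.4333.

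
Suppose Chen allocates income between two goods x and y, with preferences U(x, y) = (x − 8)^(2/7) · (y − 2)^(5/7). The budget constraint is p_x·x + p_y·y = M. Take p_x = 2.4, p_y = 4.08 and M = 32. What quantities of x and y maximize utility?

x* = 8.5524, y* = 2.8123

This is Cobb-Douglas in (x−8, y−2): tangency gives 2/7·p_y·(y−2) = 5/7·p_x·(x−8).
Substituting into the budget: x* = 8 + 2/7·(M − 8·p_x − 2·p_y)/p_x, and y* = 2 + 5/7·(…)/p_y.
Discretionary income = 32 − 8·2.4 − 2·4.08 = 4.64; x* = 8 + 2/7·4.64/2.4 = 8.5524; y* = 2 + 5/7·4.64/4.08 = 2.8123.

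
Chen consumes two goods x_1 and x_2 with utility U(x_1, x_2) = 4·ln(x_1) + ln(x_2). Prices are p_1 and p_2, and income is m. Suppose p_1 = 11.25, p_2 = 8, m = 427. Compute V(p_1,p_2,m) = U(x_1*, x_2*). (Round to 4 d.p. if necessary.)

The MRS is 4·x_2/x_1. Set MRS = p_1/p_2.
So 4·p_2·x_2 = p_1·x_1; combined with the budget, a share 0.8 of income goes to x_1.
Demand: x_1*(p_1,p_2,m) = 0.8·m/p_1 and x_2* = 0.2·m/p_2.
At p_1=11.25, p_2=8, m=427: x_1* = 0.8·427/11.25 = 30.3644, x_2* = 10.675.
Utility at the optimum: U(30.3644, 10.675) = 16.021.

V = 16.021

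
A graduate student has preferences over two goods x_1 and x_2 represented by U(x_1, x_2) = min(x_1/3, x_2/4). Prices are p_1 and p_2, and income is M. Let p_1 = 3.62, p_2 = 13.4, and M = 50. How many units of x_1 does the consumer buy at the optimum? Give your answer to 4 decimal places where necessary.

x_1* = 2.327

With perfect complements, no substitution: consume in ratio x_1:x_2 = 3:4.
Budget: p_1·x_1 + p_2·(4/3)·x_1 = M, so (3·p_1 + 4·p_2)·x_1 = 3·M.
Demand: x_1*(p_1,p_2,M) = 3·M/(3·p_1 + 4·p_2), x_2* = 4·M/(3·p_1 + 4·p_2).
Here 3·3.62 + 4·13.4 = 64.46, giving x_1* = 2.327.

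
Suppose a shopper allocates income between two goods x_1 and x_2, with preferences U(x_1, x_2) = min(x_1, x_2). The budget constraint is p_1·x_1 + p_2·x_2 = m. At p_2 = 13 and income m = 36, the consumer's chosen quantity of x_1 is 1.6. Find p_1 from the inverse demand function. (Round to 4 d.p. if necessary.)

Leontief preferences: the optimum is at the kink where x_1/1 = x_2/1, i.e. x_2 = x_1.
Budget: p_1·x_1 + p_2·x_1 = m, so (p_1 + p_2)·x_1 = m.
Demand: x_1*(p_1,p_2,m) = m/(p_1 + p_2), x_2* = m/(p_1 + p_2).
Set x_1* = 1.6 in the demand function and solve for p_1: p_1 = 9.5.

p_1 = 9.5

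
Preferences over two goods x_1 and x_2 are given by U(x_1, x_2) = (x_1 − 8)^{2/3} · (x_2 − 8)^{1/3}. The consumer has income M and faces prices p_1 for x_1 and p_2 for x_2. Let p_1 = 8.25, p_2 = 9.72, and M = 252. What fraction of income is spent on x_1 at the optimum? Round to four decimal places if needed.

share on x_1 = 0.5483

Discretionary income = 252 − 8·8.25 − 8·9.72 = 108.24; x_1* = 8 + 2/3·108.24/8.25 = 16.7467; x_2* = 8 + 1/3·108.24/9.72 = 11.7119.
Expenditure on x_1: 8.25·16.7467 = 138.16; share = 0.5483.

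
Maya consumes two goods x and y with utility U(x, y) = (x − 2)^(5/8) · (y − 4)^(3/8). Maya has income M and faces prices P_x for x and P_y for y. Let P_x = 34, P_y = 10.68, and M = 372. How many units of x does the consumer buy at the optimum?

Let x' = x−2, y' = y−4. MRS = (5/3)·y'/x' = P_x/P_y.
Substituting into the budget: x* = 2 + 0.625·(M − 2·P_x − 4·P_y)/P_x, and y* = 4 + 0.375·(…)/P_y.
Discretionary income = 372 − 2·34 − 4·10.68 = 261.28; x* = 2 + 0.625·261.28/34 = 6.8029.

x* = 6.8029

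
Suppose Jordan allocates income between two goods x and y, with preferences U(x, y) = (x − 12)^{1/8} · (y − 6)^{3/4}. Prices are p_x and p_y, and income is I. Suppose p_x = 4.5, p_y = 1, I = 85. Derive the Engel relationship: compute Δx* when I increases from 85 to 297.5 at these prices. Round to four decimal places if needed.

Let x' = x−12, y' = y−6. MRS = (1/6)·y'/x' = p_x/p_y.
Substituting into the budget: x* = 12 + 1/7·(I − 12·p_x − 6·p_y)/p_x, and y* = 6 + 6/7·(…)/p_y.
Discretionary income = 85 − 12·4.5 − 6·1 = 25; x* = 12 + 1/7·25/4.5 = 12.7937.
At I' = 297.5: x* = 19.5397. Change: 19.5397 − 12.7937 = 6.746.

Δx* = 6.746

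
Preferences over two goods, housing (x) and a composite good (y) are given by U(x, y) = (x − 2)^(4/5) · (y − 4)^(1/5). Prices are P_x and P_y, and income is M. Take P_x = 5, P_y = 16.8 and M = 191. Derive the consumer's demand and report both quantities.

x* = 20.208, y* = 5.3548

Let x' = x−2, y' = y−4. MRS = 4·y'/x' = P_x/P_y.
After buying the subsistence bundle (2, 4), a share 0.8 of the remaining income goes to x: x* = 2 + 0.8·(M − 2P_x − 4P_y)/P_x.
Discretionary income = 191 − 2·5 − 4·16.8 = 113.8; x* = 2 + 0.8·113.8/5 = 20.208; y* = 4 + 0.2·113.8/16.8 = 5.3548.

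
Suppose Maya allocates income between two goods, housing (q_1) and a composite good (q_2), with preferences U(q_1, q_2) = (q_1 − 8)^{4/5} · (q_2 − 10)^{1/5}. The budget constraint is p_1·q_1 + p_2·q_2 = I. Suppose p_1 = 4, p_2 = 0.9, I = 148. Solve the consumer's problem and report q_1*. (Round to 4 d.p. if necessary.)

q_1* = 29.4

This is Cobb-Douglas in (q_1−8, q_2−10): tangency gives 0.8·p_2·(q_2−10) = 0.2·p_1·(q_1−8).
Substituting into the budget: q_1* = 8 + 0.8·(I − 8·p_1 − 10·p_2)/p_1, and q_2* = 10 + 0.2·(…)/p_2.
Discretionary income = 148 − 8·4 − 10·0.9 = 107; q_1* = 8 + 0.8·107/4 = 29.4.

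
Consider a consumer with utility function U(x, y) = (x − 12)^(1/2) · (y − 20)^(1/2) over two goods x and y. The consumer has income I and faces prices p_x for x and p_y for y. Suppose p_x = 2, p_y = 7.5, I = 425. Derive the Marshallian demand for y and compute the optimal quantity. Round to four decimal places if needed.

y* = 36.7333

Let x' = x−12, y' = y−20. MRS = y'/x' = p_x/p_y.
After buying the subsistence bundle (12, 20), a share 0.5 of the remaining income goes to x: x* = 12 + 0.5·(I − 12p_x − 20p_y)/p_x.
Discretionary income = 425 − 12·2 − 20·7.5 = 251; y* = 20 + 0.5·251/7.5 = 36.7333.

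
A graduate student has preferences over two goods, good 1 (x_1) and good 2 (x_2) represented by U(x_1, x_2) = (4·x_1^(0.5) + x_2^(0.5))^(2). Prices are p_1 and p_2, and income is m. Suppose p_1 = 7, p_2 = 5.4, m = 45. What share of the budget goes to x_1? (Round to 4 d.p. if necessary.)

share on x_1 = 0.9251

Substitute x_2 = (x_2/x_1)·x_1 into the budget: x_1* = m/(p_1 + p_2·(x_2/x_1)).
Numerically x_2/x_1 = 0.105024, so x_1* = 45/(7 + 5.4·0.105024) = 5.9468 and x_2* = 0.105024·5.9468 = 0.6246.
Expenditure on x_1: 7·5.9468 = 41.6274; share = 0.9251.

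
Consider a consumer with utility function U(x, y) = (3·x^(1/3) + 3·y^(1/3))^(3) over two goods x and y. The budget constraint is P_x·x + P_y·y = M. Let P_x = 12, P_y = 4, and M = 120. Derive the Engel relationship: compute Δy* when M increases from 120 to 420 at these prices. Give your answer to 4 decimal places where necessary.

Δy* = 47.5481

Substitute y = (y/x)·x into the budget: x* = M/(P_x + P_y·(y/x)).
Numerically y/x = 5.196152, so x* = 120/(12 + 4·5.196152) = 3.6603 and y* = 5.196152·3.6603 = 19.0192.
At M' = 420: y* = 66.5673. Change: 66.5673 − 19.0192 = 47.5481.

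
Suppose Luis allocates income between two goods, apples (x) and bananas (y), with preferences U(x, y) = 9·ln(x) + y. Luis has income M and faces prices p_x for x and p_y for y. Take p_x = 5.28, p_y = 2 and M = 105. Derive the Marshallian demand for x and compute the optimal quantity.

MU_x = 9/x, MU_y = 1. Tangency: 9/x = p_x/p_y.
So x*(p_x,p_y) = 9·p_y/p_x, independent of income; and y* = (M − 9·p_y)/p_y.
At the given prices: x* = 9·2/5.28 = 3.4091.

x* = 3.4091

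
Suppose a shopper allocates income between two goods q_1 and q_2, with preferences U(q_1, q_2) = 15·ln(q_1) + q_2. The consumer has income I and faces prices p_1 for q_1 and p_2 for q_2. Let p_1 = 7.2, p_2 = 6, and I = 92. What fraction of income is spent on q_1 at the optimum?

Set MRS = p_1/p_2: (15/q_1)/1 = p_1/p_2.
So q_1*(p_1,p_2) = 15·p_2/p_1, independent of income; and q_2* = (I − 15·p_2)/p_2.
At the given prices: q_1* = 15·6/7.2 = 12.5, and q_2* = 0.3333.
Expenditure on q_1: 7.2·12.5 = 90; share = 0.9783.

share on q_1 = 0.9783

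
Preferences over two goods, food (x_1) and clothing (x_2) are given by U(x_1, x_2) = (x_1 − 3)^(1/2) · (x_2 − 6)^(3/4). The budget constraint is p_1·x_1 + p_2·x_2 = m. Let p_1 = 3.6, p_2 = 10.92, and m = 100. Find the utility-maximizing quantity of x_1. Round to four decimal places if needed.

MRS = (2/3)·(x_2−6)/(x_1−3). Tangency with p_1/p_2 gives x_2−6 = (3/2)·(p_1/p_2)·(x_1−3).
After buying the subsistence bundle (3, 6), a share 0.4 of the remaining income goes to x_1: x_1* = 3 + 0.4·(m − 3p_1 − 6p_2)/p_1.
Discretionary income = 100 − 3·3.6 − 6·10.92 = 23.68; x_1* = 3 + 0.4·23.68/3.6 = 5.6311.

x_1* = 5.6311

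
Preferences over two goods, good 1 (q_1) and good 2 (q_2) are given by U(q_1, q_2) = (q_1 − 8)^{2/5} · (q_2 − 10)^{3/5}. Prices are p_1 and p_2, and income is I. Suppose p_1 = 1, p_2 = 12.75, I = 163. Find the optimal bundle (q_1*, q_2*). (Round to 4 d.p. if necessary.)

q_1* = 19, q_2* = 11.2941

Let q_1' = q_1−8, q_2' = q_2−10. MRS = (2/3)·q_2'/q_1' = p_1/p_2.
Substituting into the budget: q_1* = 8 + 0.4·(I − 8·p_1 − 10·p_2)/p_1, and q_2* = 10 + 0.6·(…)/p_2.
Discretionary income = 163 − 8·1 − 10·12.75 = 27.5; q_1* = 8 + 0.4·27.5/1 = 19; q_2* = 10 + 0.6·27.5/12.75 = 11.2941.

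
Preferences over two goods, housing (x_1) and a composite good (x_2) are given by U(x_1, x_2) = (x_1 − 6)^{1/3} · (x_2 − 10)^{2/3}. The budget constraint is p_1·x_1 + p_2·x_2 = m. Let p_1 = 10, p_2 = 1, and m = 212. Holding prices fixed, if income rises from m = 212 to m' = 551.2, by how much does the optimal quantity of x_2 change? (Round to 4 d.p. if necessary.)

Δx_2* = 226.1333

Let x_1' = x_1−6, x_2' = x_2−10. MRS = (1/2)·x_2'/x_1' = p_1/p_2.
Substituting into the budget: x_1* = 6 + 1/3·(m − 6·p_1 − 10·p_2)/p_1, and x_2* = 10 + 2/3·(…)/p_2.
Discretionary income = 212 − 6·10 − 10·1 = 142; x_2* = 10 + 2/3·142/1 = 104.6667.
At m' = 551.2: x_2* = 330.8. Change: 330.8 − 104.6667 = 226.1333.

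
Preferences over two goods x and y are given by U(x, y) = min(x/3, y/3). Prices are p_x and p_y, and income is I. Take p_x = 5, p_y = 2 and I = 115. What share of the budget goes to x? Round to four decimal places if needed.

Here 3·5 + 3·2 = 21, giving x* = 16.4286 and y* = 16.4286.
Expenditure on x: 5·16.4286 = 82.1429; share = 0.7143.

share on x = 0.7143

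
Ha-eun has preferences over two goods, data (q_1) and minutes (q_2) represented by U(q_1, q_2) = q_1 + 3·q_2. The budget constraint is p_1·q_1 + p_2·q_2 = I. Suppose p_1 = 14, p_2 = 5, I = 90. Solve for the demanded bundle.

q_1* = 0, q_2* = 18

Perfect substitutes: compare marginal utility per dollar. 1/p_1 vs 3/p_2 → 0.0714 vs 0.6.
q_2 gives more utility per dollar, so spend all income on q_2: q_2* = I/p_2, q_1* = 0.
Numerically: q_1* = 0, q_2* = 18.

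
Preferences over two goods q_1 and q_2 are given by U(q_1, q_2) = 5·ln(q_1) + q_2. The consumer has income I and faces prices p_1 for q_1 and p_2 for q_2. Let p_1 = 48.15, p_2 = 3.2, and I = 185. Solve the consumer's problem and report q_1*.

MU_q_1 = 5/q_1, MU_q_2 = 1. Tangency: 5/q_1 = p_1/p_2.
So q_1*(p_1,p_2) = 5·p_2/p_1, independent of income; and q_2* = (I − 5·p_2)/p_2.
At the given prices: q_1* = 5·3.2/48.15 = 0.3323.

q_1* = 0.3323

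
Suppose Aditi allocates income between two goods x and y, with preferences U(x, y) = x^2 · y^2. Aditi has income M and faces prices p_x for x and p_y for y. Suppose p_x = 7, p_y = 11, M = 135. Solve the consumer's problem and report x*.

Tangency: MRS = y/x = p_x/p_y.
So 2·p_y·y = 2·p_x·x; combined with the budget, a share 0.5 of income goes to x.
Demand: x*(p_x,p_y,M) = 0.5·M/p_x and y* = 0.5·M/p_y.
At p_x=7, p_y=11, M=135: x* = 0.5·135/7 = 9.6429.

x* = 9.6429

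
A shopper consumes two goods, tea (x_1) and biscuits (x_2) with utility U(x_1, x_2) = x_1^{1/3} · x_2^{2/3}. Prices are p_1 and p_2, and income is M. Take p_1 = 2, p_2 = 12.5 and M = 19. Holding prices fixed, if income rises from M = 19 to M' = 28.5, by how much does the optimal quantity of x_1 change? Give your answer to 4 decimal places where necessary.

Δx_1* = 1.5833

The MRS is (1/2)·x_2/x_1. Set MRS = p_1/p_2.
So 1/3·p_2·x_2 = 2/3·p_1·x_1; combined with the budget, a share 1/3 of income goes to x_1.
Demand: x_1*(p_1,p_2,M) = 1/3·M/p_1 and x_2* = 2/3·M/p_2.
At p_1=2, p_2=12.5, M=19: x_1* = 1/3·19/2 = 3.1667.
At M' = 28.5: x_1* = 4.75. Change: 4.75 − 3.1667 = 1.5833.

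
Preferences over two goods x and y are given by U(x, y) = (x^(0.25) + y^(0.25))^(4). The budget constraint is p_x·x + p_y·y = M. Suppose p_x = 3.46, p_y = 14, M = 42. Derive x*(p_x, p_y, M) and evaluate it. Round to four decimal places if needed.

MRS = MU_x/MU_y = (y/x)^(0.75). Set equal to p_x/p_y.
Hence y/x = (p_x/p_y)^(1/(0.75)), i.e. raised to the 4/3 power.
Substitute y = (y/x)·x into the budget: x* = M/(p_x + p_y·(y/x)).
Numerically y/x = 0.155095, so x* = 42/(3.46 + 14·0.155095) = 7.4583.

x* = 7.4583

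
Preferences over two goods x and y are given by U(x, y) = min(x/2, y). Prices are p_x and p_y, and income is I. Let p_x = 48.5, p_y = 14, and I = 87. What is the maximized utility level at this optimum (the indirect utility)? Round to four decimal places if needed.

V = 0.7838

Leontief preferences: the optimum is at the kink where x/2 = y/1, i.e. y = (1/2)·x.
Budget: p_x·x + p_y·(1/2)·x = I, so (2·p_x + p_y)·x = 2·I.
Demand: x*(p_x,p_y,I) = 2·I/(2·p_x + p_y), y* = I/(2·p_x + p_y).
Here 2·48.5 + 14 = 111, giving x* = 1.5676 and y* = 0.7838.
Utility at the optimum: U(1.5676, 0.7838) = 0.7838.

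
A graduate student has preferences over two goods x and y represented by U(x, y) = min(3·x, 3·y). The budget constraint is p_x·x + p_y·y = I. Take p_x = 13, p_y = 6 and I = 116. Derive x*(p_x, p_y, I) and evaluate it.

x* = 6.1053

With perfect complements, no substitution: consume in ratio x:y = 3:3.
Budget: p_x·x + p_y·x = I, so (3·p_x + 3·p_y)·x = 3·I.
Demand: x*(p_x,p_y,I) = 3·I/(3·p_x + 3·p_y), y* = 3·I/(3·p_x + 3·p_y).
Here 3·13 + 3·6 = 57, giving x* = 6.1053.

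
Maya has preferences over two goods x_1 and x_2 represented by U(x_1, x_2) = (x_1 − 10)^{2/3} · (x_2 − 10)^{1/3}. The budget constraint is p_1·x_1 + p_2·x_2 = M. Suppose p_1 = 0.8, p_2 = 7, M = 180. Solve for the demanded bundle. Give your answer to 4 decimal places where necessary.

This is Cobb-Douglas in (x_1−10, x_2−10): tangency gives 2/3·p_2·(x_2−10) = 1/3·p_1·(x_1−10).
After buying the subsistence bundle (10, 10), a share 2/3 of the remaining income goes to x_1: x_1* = 10 + 2/3·(M − 10p_1 − 10p_2)/p_1.
Discretionary income = 180 − 10·0.8 − 10·7 = 102; x_1* = 10 + 2/3·102/0.8 = 95; x_2* = 10 + 1/3·102/7 = 14.8571.

x_1* = 95, x_2* = 14.8571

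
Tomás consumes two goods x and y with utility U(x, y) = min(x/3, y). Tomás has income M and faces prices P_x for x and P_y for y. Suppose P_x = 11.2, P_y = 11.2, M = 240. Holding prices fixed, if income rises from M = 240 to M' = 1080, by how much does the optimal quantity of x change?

Δx* = 56.25

With perfect complements, no substitution: consume in ratio x:y = 3:1.
Budget: P_x·x + P_y·(1/3)·x = M, so (3·P_x + P_y)·x = 3·M.
Demand: x*(P_x,P_y,M) = 3·M/(3·P_x + P_y), y* = M/(3·P_x + P_y).
Here 3·11.2 + 11.2 = 44.8, giving x* = 16.0714.
At M' = 1080: x* = 72.3214. Change: 72.3214 − 16.0714 = 56.25.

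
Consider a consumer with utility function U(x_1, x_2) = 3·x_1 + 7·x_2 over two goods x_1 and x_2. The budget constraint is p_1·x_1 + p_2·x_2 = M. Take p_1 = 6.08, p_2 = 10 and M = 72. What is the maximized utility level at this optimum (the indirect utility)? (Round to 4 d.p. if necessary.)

V = 50.4

x_2 gives more utility per dollar, so spend all income on x_2: x_2* = M/p_2, x_1* = 0.
Numerically: x_1* = 0, x_2* = 7.2.
Utility at the optimum: U(0, 7.2) = 50.4.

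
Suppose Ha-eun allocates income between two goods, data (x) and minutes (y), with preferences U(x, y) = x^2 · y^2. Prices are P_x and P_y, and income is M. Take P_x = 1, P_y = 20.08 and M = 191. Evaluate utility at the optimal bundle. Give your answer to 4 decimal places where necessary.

Demand: x*(P_x,P_y,M) = 0.5·M/P_x and y* = 0.5·M/P_y.
At P_x=1, P_y=20.08, M=191: x* = 0.5·191/1 = 95.5, y* = 4.756.
Utility at the optimum: U(95.5, 4.756) = 206293.7495.

V = 206293.7495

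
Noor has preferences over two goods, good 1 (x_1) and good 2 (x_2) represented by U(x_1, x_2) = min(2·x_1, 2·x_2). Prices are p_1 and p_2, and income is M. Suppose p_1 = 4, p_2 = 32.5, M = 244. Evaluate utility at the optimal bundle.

Demand: x_1*(p_1,p_2,M) = 2·M/(2·p_1 + 2·p_2), x_2* = 2·M/(2·p_1 + 2·p_2).
Here 2·4 + 2·32.5 = 73, giving x_1* = 6.6849 and x_2* = 6.6849.
Utility at the optimum: U(6.6849, 6.6849) = 13.3699.

V = 13.3699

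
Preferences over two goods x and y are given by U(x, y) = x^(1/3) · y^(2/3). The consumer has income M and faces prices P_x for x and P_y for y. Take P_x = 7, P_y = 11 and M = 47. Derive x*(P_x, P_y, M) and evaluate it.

Demand: x*(P_x,P_y,M) = 1/3·M/P_x and y* = 2/3·M/P_y.
At P_x=7, P_y=11, M=47: x* = 1/3·47/7 = 2.2381.

x* = 2.2381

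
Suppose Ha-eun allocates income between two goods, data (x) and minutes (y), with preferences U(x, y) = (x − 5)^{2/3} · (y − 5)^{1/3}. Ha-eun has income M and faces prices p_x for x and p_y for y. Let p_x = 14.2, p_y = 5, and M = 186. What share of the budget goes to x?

share on x = 0.7043

Let x' = x−5, y' = y−5. MRS = 2·y'/x' = p_x/p_y.
After buying the subsistence bundle (5, 5), a share 2/3 of the remaining income goes to x: x* = 5 + 2/3·(M − 5p_x − 5p_y)/p_x.
Discretionary income = 186 − 5·14.2 − 5·5 = 90; x* = 5 + 2/3·90/14.2 = 9.2254; y* = 5 + 1/3·90/5 = 11.
Expenditure on x: 14.2·9.2254 = 131; share = 0.7043.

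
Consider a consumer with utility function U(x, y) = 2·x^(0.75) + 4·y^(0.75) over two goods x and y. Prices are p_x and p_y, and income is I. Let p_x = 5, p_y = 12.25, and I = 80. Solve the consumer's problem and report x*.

Numerically y/x = 0.444074, so x* = 80/(5 + 12.25·0.444074) = 7.6629.

x* = 7.6629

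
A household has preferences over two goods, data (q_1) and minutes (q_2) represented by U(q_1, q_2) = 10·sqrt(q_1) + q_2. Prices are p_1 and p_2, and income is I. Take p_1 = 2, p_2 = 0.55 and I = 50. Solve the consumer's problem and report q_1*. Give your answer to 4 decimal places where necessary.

Set MRS = p_1/p_2: 5·q_1^(−1/2) = p_1/p_2.
Solve: √q_1 = 5·p_2/p_1, so q_1*(p_1,p_2) = (5·p_2/p_1)², and q_2* = (I − p_1·q_1*)/p_2.
Plugging in: q_1* = (5·0.55/2)² = 1.8906.

q_1* = 1.8906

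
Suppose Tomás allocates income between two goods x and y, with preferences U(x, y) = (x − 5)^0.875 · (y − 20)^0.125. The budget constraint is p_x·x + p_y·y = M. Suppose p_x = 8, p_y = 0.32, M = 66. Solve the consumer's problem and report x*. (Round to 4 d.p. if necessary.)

Let x' = x−5, y' = y−20. MRS = 7·y'/x' = p_x/p_y.
After buying the subsistence bundle (5, 20), a share 0.875 of the remaining income goes to x: x* = 5 + 0.875·(M − 5p_x − 20p_y)/p_x.
Discretionary income = 66 − 5·8 − 20·0.32 = 19.6; x* = 5 + 0.875·19.6/8 = 7.1437.

x* = 7.1437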